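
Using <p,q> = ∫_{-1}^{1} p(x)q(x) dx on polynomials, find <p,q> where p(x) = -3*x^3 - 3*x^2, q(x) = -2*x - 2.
<p,q> = 32/5

Expand the product: p(x)·q(x) = 6*x^4 + 12*x^3 + 6*x^2.
∫_{-1}^{1} of each monomial x^k gives [2/(k+1) if k even, 0 if k odd]. Integrating term-by-term (or equivalently evaluating the antiderivative F(x) = 6*x^5/5 + 3*x^4 + 2*x^3 at the endpoints):
  F(1) − F(−1) = 31/5 − (-1/5) = 32/5.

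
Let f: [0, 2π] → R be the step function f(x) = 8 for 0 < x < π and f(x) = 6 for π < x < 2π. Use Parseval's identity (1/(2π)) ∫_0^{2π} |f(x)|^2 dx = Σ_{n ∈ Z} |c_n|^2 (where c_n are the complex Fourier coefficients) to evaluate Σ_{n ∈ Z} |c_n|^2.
Σ |c_n|^2 = 50

Parseval equates the L^2 energy of f (normalised by 1/(2π)) with the ℓ^2 sum of its Fourier coefficients: (1/(2π)) ∫_0^{2π} |f|^2 = Σ |c_n|^2.
Compute the left side: (1/(2π)) [∫_0^π 8^2 dx + ∫_π^{2π} 6^2 dx] = (1/(2π)) · (64π + 36π) = (64 + 36)/2 = 50.
So Σ_{n ∈ Z} |c_n|^2 = 50.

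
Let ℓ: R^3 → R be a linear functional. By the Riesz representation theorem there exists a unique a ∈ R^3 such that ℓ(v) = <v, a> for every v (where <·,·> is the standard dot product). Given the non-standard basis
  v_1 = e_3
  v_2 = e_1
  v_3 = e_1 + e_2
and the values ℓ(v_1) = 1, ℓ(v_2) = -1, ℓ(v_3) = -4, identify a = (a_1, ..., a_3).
a = (-1, -3, 1)

Write a = (a_1, ..., a_3) in the standard basis. For each basis vector v_i, ℓ(v_i) = <v_i, a> is a linear equation in the a_j's. Collect the n equations into a matrix system V a = ℓ, where row i of V is v_i (expressed in the standard basis). Since V is invertible (lower-triangular with 1s on the diagonal, up to permutation), solve by back-substitution:
  V =
[[0, 0, 1],
 [1, 0, 0],
 [1, 1, 0]]
  V a = (1, -1, -4)
Solving gives a = (-1, -3, 1).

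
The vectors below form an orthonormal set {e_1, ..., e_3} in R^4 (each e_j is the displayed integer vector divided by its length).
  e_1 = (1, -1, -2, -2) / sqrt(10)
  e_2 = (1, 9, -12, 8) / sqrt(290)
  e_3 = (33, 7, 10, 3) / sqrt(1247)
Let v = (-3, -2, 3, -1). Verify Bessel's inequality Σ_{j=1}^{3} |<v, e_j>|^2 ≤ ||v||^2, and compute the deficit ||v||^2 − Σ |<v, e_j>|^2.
Σ |<v, e_j>|^2 = 23; ||v||^2 = 23; deficit = 0

Write each e_j = u_j / sqrt(<u_j, u_j>) where u_j is the displayed integer vector. Then <v, e_j> = <v, u_j> / sqrt(<u_j, u_j>), so |<v, e_j>|^2 = <v, u_j>^2 / <u_j, u_j>.
Coefficients: <v, e_1> = -5/sqrt(10), <v, e_2> = -65/sqrt(290), <v, e_3> = -86/sqrt(1247).
Square and sum: Σ |<v, e_j>|^2 = 23.
Compute ||v||^2 = v·v = 23.
Deficit = 23 − 23 = 0 ≥ 0, confirming Bessel's inequality. (The deficit equals ||v − Σ <v,e_j> e_j||^2, the squared distance from v to span{e_j}.)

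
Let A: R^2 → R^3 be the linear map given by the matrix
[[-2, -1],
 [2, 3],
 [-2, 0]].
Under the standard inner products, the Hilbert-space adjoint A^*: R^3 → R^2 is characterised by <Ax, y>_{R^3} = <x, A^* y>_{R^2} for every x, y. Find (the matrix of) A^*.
A^* = A^T =
[[-2, 2, -2],
 [-1, 3, 0]]

For real matrices with standard dot products, the defining identity <Ax, y> = <x, A^* y> gives (Ax)^T y = x^T (A^*) y, i.e. x^T A^T y = x^T (A^*) y. Since this holds for all x, y, we must have A^* = A^T. Therefore
A^* =
[[-2, 2, -2],
 [-1, 3, 0]].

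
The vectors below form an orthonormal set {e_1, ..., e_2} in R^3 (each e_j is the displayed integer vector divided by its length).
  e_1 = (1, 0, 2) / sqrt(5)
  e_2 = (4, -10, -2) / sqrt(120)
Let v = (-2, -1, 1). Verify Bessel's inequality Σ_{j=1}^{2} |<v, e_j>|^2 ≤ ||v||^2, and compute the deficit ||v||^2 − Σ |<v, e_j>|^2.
Σ |<v, e_j>|^2 = 0; ||v||^2 = 6; deficit = 6

Write each e_j = u_j / sqrt(<u_j, u_j>) where u_j is the displayed integer vector. Then <v, e_j> = <v, u_j> / sqrt(<u_j, u_j>), so |<v, e_j>|^2 = <v, u_j>^2 / <u_j, u_j>.
Coefficients: <v, e_1> = 0/sqrt(5), <v, e_2> = 0/sqrt(120).
Square and sum: Σ |<v, e_j>|^2 = 0.
Compute ||v||^2 = v·v = 6.
Deficit = 6 − 0 = 6 ≥ 0, confirming Bessel's inequality. (The deficit equals ||v − Σ <v,e_j> e_j||^2, the squared distance from v to span{e_j}.)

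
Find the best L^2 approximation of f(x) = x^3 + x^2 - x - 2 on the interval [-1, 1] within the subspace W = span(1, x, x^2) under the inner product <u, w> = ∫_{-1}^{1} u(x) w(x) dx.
g(x) = x^2 - 2*x/5 - 2

The best approximation g ∈ W is the orthogonal projection of f onto W. Writing g = a_0 + a_1 x + a_2 x^2, the coefficients solve the normal equations G · a = b where
  G_{ij} = <φ_i, φ_j> and b_i = <f, φ_i>, with φ_0 = 1, φ_1 = x, φ_2 = x^2.
G =
  [2, 0, 2/3]
  [0, 2/3, 0]
  [2/3, 0, 2/5],
b = (-10/3, -4/15, -14/15).
Solving gives a_0 = -2, a_1 = -2/5, a_2 = 1, so
  g(x) = x^2 - 2*x/5 - 2.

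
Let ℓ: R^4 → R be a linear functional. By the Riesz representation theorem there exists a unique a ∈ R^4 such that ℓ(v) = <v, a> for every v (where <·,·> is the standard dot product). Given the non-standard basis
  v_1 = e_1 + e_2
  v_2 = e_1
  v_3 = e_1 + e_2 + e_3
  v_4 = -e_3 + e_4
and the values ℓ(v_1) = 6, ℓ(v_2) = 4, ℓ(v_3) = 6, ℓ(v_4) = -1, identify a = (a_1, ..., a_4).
a = (4, 2, 0, -1)

Write a = (a_1, ..., a_4) in the standard basis. For each basis vector v_i, ℓ(v_i) = <v_i, a> is a linear equation in the a_j's. Collect the n equations into a matrix system V a = ℓ, where row i of V is v_i (expressed in the standard basis). Since V is invertible (lower-triangular with 1s on the diagonal, up to permutation), solve by back-substitution:
  V =
[[1, 1, 0, 0],
 [1, 0, 0, 0],
 [1, 1, 1, 0],
 [0, 0, -1, 1]]
  V a = (6, 4, 6, -1)
Solving gives a = (4, 2, 0, -1).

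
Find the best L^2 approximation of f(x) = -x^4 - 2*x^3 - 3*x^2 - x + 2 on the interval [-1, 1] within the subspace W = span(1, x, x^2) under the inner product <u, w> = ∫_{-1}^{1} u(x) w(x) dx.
g(x) = -27*x^2/7 - 11*x/5 + 73/35

The best approximation g ∈ W is the orthogonal projection of f onto W. Writing g = a_0 + a_1 x + a_2 x^2, the coefficients solve the normal equations G · a = b where
  G_{ij} = <φ_i, φ_j> and b_i = <f, φ_i>, with φ_0 = 1, φ_1 = x, φ_2 = x^2.
G =
  [2, 0, 2/3]
  [0, 2/3, 0]
  [2/3, 0, 2/5],
b = (8/5, -22/15, -16/105).
Solving gives a_0 = 73/35, a_1 = -11/5, a_2 = -27/7, so
  g(x) = -27*x^2/7 - 11*x/5 + 73/35.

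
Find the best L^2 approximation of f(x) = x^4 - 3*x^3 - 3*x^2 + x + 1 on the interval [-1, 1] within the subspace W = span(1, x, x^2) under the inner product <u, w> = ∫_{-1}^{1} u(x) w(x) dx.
g(x) = -15*x^2/7 - 4*x/5 + 32/35

The best approximation g ∈ W is the orthogonal projection of f onto W. Writing g = a_0 + a_1 x + a_2 x^2, the coefficients solve the normal equations G · a = b where
  G_{ij} = <φ_i, φ_j> and b_i = <f, φ_i>, with φ_0 = 1, φ_1 = x, φ_2 = x^2.
G =
  [2, 0, 2/3]
  [0, 2/3, 0]
  [2/3, 0, 2/5],
b = (2/5, -8/15, -26/105).
Solving gives a_0 = 32/35, a_1 = -4/5, a_2 = -15/7, so
  g(x) = -15*x^2/7 - 4*x/5 + 32/35.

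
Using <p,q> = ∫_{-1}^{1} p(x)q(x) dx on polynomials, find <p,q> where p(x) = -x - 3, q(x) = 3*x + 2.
<p,q> = -14

Expand the product: p(x)·q(x) = -3*x^2 - 11*x - 6.
∫_{-1}^{1} of each monomial x^k gives [2/(k+1) if k even, 0 if k odd]. Integrating term-by-term (or equivalently evaluating the antiderivative F(x) = -x^3 - 11*x^2/2 - 6*x at the endpoints):
  F(1) − F(−1) = -25/2 − (3/2) = -14.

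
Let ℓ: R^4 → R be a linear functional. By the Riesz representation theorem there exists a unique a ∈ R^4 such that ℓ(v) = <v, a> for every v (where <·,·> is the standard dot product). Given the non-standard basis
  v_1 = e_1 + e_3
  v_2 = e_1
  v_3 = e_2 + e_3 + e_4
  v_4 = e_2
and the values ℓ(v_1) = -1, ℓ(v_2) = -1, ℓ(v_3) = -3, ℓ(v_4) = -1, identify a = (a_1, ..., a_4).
a = (-1, -1, 0, -2)

Write a = (a_1, ..., a_4) in the standard basis. For each basis vector v_i, ℓ(v_i) = <v_i, a> is a linear equation in the a_j's. Collect the n equations into a matrix system V a = ℓ, where row i of V is v_i (expressed in the standard basis). Since V is invertible (lower-triangular with 1s on the diagonal, up to permutation), solve by back-substitution:
  V =
[[1, 0, 1, 0],
 [1, 0, 0, 0],
 [0, 1, 1, 1],
 [0, 1, 0, 0]]
  V a = (-1, -1, -3, -1)
Solving gives a = (-1, -1, 0, -2).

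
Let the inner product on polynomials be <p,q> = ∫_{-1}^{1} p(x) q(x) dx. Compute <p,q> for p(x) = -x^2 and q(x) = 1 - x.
<p,q> = -2/3

Expand the product: p(x)·q(x) = x^3 - x^2.
∫_{-1}^{1} of each monomial x^k gives [2/(k+1) if k even, 0 if k odd]. Integrating term-by-term (or equivalently evaluating the antiderivative F(x) = x^4/4 - x^3/3 at the endpoints):
  F(1) − F(−1) = -1/12 − (7/12) = -2/3.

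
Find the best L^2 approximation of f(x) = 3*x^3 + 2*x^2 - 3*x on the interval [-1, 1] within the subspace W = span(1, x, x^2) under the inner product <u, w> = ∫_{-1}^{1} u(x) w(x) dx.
g(x) = 2*x^2 - 6*x/5

The best approximation g ∈ W is the orthogonal projection of f onto W. Writing g = a_0 + a_1 x + a_2 x^2, the coefficients solve the normal equations G · a = b where
  G_{ij} = <φ_i, φ_j> and b_i = <f, φ_i>, with φ_0 = 1, φ_1 = x, φ_2 = x^2.
G =
  [2, 0, 2/3]
  [0, 2/3, 0]
  [2/3, 0, 2/5],
b = (4/3, -4/5, 4/5).
Solving gives a_0 = 0, a_1 = -6/5, a_2 = 2, so
  g(x) = 2*x^2 - 6*x/5.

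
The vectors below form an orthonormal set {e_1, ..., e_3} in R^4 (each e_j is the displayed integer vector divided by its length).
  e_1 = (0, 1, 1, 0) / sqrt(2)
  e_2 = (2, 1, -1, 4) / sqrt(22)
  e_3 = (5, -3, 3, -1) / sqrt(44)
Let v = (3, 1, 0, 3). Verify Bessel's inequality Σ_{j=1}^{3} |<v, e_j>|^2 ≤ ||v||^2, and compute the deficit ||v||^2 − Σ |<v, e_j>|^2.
Σ |<v, e_j>|^2 = 75/4; ||v||^2 = 19; deficit = 1/4

Write each e_j = u_j / sqrt(<u_j, u_j>) where u_j is the displayed integer vector. Then <v, e_j> = <v, u_j> / sqrt(<u_j, u_j>), so |<v, e_j>|^2 = <v, u_j>^2 / <u_j, u_j>.
Coefficients: <v, e_1> = 1/sqrt(2), <v, e_2> = 19/sqrt(22), <v, e_3> = 9/sqrt(44).
Square and sum: Σ |<v, e_j>|^2 = 75/4.
Compute ||v||^2 = v·v = 19.
Deficit = 19 − 75/4 = 1/4 ≥ 0, confirming Bessel's inequality. (The deficit equals ||v − Σ <v,e_j> e_j||^2, the squared distance from v to span{e_j}.)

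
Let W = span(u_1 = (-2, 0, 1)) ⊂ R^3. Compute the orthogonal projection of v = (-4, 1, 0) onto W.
proj_W(v) = (-16/5, 0, 8/5)

Set up U = [u_1 | ... | u_1] ∈ R^(3×1). The projector onto W = col(U) is P = U (U^T U)^(-1) U^T.
Compute U^T U =
  [5],
and U^T v = (8).
Solve U^T U · c = U^T v for the coefficients: c = (8/5). The projection is proj_W(v) = U c.
Check: (v - proj_W(v)) · u_1 = 0  (should be 0).
Result: proj_W(v) = (-16/5, 0, 8/5).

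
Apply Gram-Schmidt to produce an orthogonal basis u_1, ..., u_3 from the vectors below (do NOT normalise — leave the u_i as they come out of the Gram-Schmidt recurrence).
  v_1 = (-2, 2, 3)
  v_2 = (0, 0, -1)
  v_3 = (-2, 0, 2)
Orthogonal basis:
  u_1 = (-2, 2, 3)
  u_2 = (-6/17, 6/17, -8/17)
  u_3 = (-1, -1, 0)

Apply the Gram-Schmidt recurrence
  u_1 = v_1
  u_i = v_i − Σ_{j<i} ((v_i · u_j) / (u_j · u_j)) · u_j.

Step by step this gives:
  u_1 = (-2, 2, 3)
  u_2 = (-6/17, 6/17, -8/17)
  u_3 = (-1, -1, 0)

Orthogonality check:
  u_2 · u_1 = 0 (should be 0)
  u_3 · u_1 = 0 (should be 0)
  u_3 · u_2 = 0 (should be 0)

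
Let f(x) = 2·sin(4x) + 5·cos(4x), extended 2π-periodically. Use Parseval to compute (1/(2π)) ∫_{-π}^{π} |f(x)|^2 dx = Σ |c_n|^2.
Σ |c_n|^2 = 29/2

Expand |f|^2 and use orthogonality of {sin(nx), cos(mx)} on [-π, π]:
  ∫_{-π}^{π} sin(nx)^2 dx = π, ∫ cos(mx)^2 dx = π, and cross terms integrate to 0.
So ∫_{-π}^{π} f(x)^2 dx = 2^2 · π + 5^2 · π = (4 + 25)π.
Divide by 2π: (4 + 25)/2 = 29/2.
By Parseval, this equals Σ |c_n|^2.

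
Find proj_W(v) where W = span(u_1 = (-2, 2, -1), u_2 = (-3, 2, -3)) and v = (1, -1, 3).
proj_W(v) = (49/29, -14/29, 77/29)

Set up U = [u_1 | ... | u_2] ∈ R^(3×2). The projector onto W = col(U) is P = U (U^T U)^(-1) U^T.
Compute U^T U =
  [9, 13]
  [13, 22],
and U^T v = (-7, -14).
Solve U^T U · c = U^T v for the coefficients: c = (28/29, -35/29). The projection is proj_W(v) = U c.
Check: (v - proj_W(v)) · u_1 = 0  (should be 0).
Check: (v - proj_W(v)) · u_2 = 0  (should be 0).
Result: proj_W(v) = (49/29, -14/29, 77/29).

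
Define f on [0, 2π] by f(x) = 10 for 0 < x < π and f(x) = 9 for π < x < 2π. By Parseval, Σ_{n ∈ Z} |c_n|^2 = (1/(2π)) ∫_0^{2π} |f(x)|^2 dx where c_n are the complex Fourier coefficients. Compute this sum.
Σ |c_n|^2 = 181/2

Parseval equates the L^2 energy of f (normalised by 1/(2π)) with the ℓ^2 sum of its Fourier coefficients: (1/(2π)) ∫_0^{2π} |f|^2 = Σ |c_n|^2.
Compute the left side: (1/(2π)) [∫_0^π 10^2 dx + ∫_π^{2π} 9^2 dx] = (1/(2π)) · (100π + 81π) = (100 + 81)/2 = 181/2.
So Σ_{n ∈ Z} |c_n|^2 = 181/2.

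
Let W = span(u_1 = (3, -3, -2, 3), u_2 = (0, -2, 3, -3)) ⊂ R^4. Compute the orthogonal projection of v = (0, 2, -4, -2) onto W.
proj_W(v) = (-534/601, 1226/601, -682/601, 504/601)

Set up U = [u_1 | ... | u_2] ∈ R^(4×2). The projector onto W = col(U) is P = U (U^T U)^(-1) U^T.
Compute U^T U =
  [31, -9]
  [-9, 22],
and U^T v = (-4, -10).
Solve U^T U · c = U^T v for the coefficients: c = (-178/601, -346/601). The projection is proj_W(v) = U c.
Check: (v - proj_W(v)) · u_1 = 0  (should be 0).
Check: (v - proj_W(v)) · u_2 = 0  (should be 0).
Result: proj_W(v) = (-534/601, 1226/601, -682/601, 504/601).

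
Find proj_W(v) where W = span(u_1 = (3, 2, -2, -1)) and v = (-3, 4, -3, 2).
proj_W(v) = (1/2, 1/3, -1/3, -1/6)

Set up U = [u_1 | ... | u_1] ∈ R^(4×1). The projector onto W = col(U) is P = U (U^T U)^(-1) U^T.
Compute U^T U =
  [18],
and U^T v = (3).
Solve U^T U · c = U^T v for the coefficients: c = (1/6). The projection is proj_W(v) = U c.
Check: (v - proj_W(v)) · u_1 = 0  (should be 0).
Result: proj_W(v) = (1/2, 1/3, -1/3, -1/6).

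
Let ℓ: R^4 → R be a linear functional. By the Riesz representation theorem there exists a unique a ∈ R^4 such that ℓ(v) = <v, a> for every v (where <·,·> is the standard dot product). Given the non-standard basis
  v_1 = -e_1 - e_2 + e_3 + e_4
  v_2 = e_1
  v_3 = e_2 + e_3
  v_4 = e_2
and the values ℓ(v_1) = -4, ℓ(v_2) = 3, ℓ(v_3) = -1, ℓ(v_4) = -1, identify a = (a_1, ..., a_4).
a = (3, -1, 0, -2)

Write a = (a_1, ..., a_4) in the standard basis. For each basis vector v_i, ℓ(v_i) = <v_i, a> is a linear equation in the a_j's. Collect the n equations into a matrix system V a = ℓ, where row i of V is v_i (expressed in the standard basis). Since V is invertible (lower-triangular with 1s on the diagonal, up to permutation), solve by back-substitution:
  V =
[[-1, -1, 1, 1],
 [1, 0, 0, 0],
 [0, 1, 1, 0],
 [0, 1, 0, 0]]
  V a = (-4, 3, -1, -1)
Solving gives a = (3, -1, 0, -2).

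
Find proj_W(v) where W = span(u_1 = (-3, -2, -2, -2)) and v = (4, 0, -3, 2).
proj_W(v) = (10/7, 20/21, 20/21, 20/21)

Set up U = [u_1 | ... | u_1] ∈ R^(4×1). The projector onto W = col(U) is P = U (U^T U)^(-1) U^T.
Compute U^T U =
  [21],
and U^T v = (-10).
Solve U^T U · c = U^T v for the coefficients: c = (-10/21). The projection is proj_W(v) = U c.
Check: (v - proj_W(v)) · u_1 = 0  (should be 0).
Result: proj_W(v) = (10/7, 20/21, 20/21, 20/21).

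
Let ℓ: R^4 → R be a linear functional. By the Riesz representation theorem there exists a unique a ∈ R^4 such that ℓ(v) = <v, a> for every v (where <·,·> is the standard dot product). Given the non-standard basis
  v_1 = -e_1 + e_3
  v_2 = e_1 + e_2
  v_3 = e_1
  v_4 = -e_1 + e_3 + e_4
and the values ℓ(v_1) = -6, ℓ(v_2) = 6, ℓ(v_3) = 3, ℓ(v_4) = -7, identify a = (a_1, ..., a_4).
a = (3, 3, -3, -1)

Write a = (a_1, ..., a_4) in the standard basis. For each basis vector v_i, ℓ(v_i) = <v_i, a> is a linear equation in the a_j's. Collect the n equations into a matrix system V a = ℓ, where row i of V is v_i (expressed in the standard basis). Since V is invertible (lower-triangular with 1s on the diagonal, up to permutation), solve by back-substitution:
  V =
[[-1, 0, 1, 0],
 [1, 1, 0, 0],
 [1, 0, 0, 0],
 [-1, 0, 1, 1]]
  V a = (-6, 6, 3, -7)
Solving gives a = (3, 3, -3, -1).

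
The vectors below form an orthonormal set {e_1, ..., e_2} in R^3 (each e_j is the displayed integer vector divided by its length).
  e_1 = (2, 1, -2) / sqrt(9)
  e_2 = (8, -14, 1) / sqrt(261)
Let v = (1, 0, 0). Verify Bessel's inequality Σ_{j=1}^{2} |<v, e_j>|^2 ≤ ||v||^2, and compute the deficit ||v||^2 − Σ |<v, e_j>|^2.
Σ |<v, e_j>|^2 = 20/29; ||v||^2 = 1; deficit = 9/29

Write each e_j = u_j / sqrt(<u_j, u_j>) where u_j is the displayed integer vector. Then <v, e_j> = <v, u_j> / sqrt(<u_j, u_j>), so |<v, e_j>|^2 = <v, u_j>^2 / <u_j, u_j>.
Coefficients: <v, e_1> = 2/sqrt(9), <v, e_2> = 8/sqrt(261).
Square and sum: Σ |<v, e_j>|^2 = 20/29.
Compute ||v||^2 = v·v = 1.
Deficit = 1 − 20/29 = 9/29 ≥ 0, confirming Bessel's inequality. (The deficit equals ||v − Σ <v,e_j> e_j||^2, the squared distance from v to span{e_j}.)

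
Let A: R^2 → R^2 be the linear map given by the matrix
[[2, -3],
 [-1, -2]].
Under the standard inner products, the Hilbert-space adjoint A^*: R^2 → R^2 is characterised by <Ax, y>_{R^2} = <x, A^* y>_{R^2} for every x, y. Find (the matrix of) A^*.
A^* = A^T =
[[2, -1],
 [-3, -2]]

For real matrices with standard dot products, the defining identity <Ax, y> = <x, A^* y> gives (Ax)^T y = x^T (A^*) y, i.e. x^T A^T y = x^T (A^*) y. Since this holds for all x, y, we must have A^* = A^T. Therefore
A^* =
[[2, -1],
 [-3, -2]].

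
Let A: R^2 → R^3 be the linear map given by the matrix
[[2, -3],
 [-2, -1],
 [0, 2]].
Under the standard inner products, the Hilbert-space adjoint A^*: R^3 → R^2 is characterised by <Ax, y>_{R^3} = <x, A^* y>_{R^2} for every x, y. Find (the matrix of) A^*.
A^* = A^T =
[[2, -2, 0],
 [-3, -1, 2]]

For real matrices with standard dot products, the defining identity <Ax, y> = <x, A^* y> gives (Ax)^T y = x^T (A^*) y, i.e. x^T A^T y = x^T (A^*) y. Since this holds for all x, y, we must have A^* = A^T. Therefore
A^* =
[[2, -2, 0],
 [-3, -1, 2]].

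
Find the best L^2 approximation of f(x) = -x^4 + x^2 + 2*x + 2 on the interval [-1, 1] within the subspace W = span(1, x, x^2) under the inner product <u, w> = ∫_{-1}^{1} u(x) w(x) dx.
g(x) = x^2/7 + 2*x + 73/35

The best approximation g ∈ W is the orthogonal projection of f onto W. Writing g = a_0 + a_1 x + a_2 x^2, the coefficients solve the normal equations G · a = b where
  G_{ij} = <φ_i, φ_j> and b_i = <f, φ_i>, with φ_0 = 1, φ_1 = x, φ_2 = x^2.
G =
  [2, 0, 2/3]
  [0, 2/3, 0]
  [2/3, 0, 2/5],
b = (64/15, 4/3, 152/105).
Solving gives a_0 = 73/35, a_1 = 2, a_2 = 1/7, so
  g(x) = x^2/7 + 2*x + 73/35.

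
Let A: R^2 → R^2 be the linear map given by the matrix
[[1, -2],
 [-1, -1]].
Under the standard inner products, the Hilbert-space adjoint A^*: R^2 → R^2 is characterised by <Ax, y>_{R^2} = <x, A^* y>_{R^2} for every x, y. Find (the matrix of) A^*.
A^* = A^T =
[[1, -1],
 [-2, -1]]

For real matrices with standard dot products, the defining identity <Ax, y> = <x, A^* y> gives (Ax)^T y = x^T (A^*) y, i.e. x^T A^T y = x^T (A^*) y. Since this holds for all x, y, we must have A^* = A^T. Therefore
A^* =
[[1, -1],
 [-2, -1]].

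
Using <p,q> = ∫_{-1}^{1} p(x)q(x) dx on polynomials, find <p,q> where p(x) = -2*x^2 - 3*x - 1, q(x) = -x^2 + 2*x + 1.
<p,q> = -88/15

Expand the product: p(x)·q(x) = 2*x^4 - x^3 - 7*x^2 - 5*x - 1.
∫_{-1}^{1} of each monomial x^k gives [2/(k+1) if k even, 0 if k odd]. Integrating term-by-term (or equivalently evaluating the antiderivative F(x) = 2*x^5/5 - x^4/4 - 7*x^3/3 - 5*x^2/2 - x at the endpoints):
  F(1) − F(−1) = -341/60 − (11/60) = -88/15.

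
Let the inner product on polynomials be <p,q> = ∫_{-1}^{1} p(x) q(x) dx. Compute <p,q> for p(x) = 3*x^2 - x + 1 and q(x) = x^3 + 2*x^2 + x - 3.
<p,q> = -28/3

Expand the product: p(x)·q(x) = 3*x^5 + 5*x^4 + 2*x^3 - 8*x^2 + 4*x - 3.
∫_{-1}^{1} of each monomial x^k gives [2/(k+1) if k even, 0 if k odd]. Integrating term-by-term (or equivalently evaluating the antiderivative F(x) = x^6/2 + x^5 + x^4/2 - 8*x^3/3 + 2*x^2 - 3*x at the endpoints):
  F(1) − F(−1) = -5/3 − (23/3) = -28/3.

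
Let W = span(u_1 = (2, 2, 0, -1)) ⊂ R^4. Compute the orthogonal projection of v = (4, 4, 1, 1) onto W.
proj_W(v) = (10/3, 10/3, 0, -5/3)

Set up U = [u_1 | ... | u_1] ∈ R^(4×1). The projector onto W = col(U) is P = U (U^T U)^(-1) U^T.
Compute U^T U =
  [9],
and U^T v = (15).
Solve U^T U · c = U^T v for the coefficients: c = (5/3). The projection is proj_W(v) = U c.
Check: (v - proj_W(v)) · u_1 = 0  (should be 0).
Result: proj_W(v) = (10/3, 10/3, 0, -5/3).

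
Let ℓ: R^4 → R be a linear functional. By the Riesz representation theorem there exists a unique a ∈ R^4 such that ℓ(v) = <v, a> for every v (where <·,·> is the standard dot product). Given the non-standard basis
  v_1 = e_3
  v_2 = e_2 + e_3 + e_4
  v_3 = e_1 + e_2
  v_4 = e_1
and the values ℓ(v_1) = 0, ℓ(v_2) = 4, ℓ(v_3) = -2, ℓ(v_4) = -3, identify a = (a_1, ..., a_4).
a = (-3, 1, 0, 3)

Write a = (a_1, ..., a_4) in the standard basis. For each basis vector v_i, ℓ(v_i) = <v_i, a> is a linear equation in the a_j's. Collect the n equations into a matrix system V a = ℓ, where row i of V is v_i (expressed in the standard basis). Since V is invertible (lower-triangular with 1s on the diagonal, up to permutation), solve by back-substitution:
  V =
[[0, 0, 1, 0],
 [0, 1, 1, 1],
 [1, 1, 0, 0],
 [1, 0, 0, 0]]
  V a = (0, 4, -2, -3)
Solving gives a = (-3, 1, 0, 3).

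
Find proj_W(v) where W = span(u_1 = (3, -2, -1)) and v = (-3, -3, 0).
proj_W(v) = (-9/14, 3/7, 3/14)

Set up U = [u_1 | ... | u_1] ∈ R^(3×1). The projector onto W = col(U) is P = U (U^T U)^(-1) U^T.
Compute U^T U =
  [14],
and U^T v = (-3).
Solve U^T U · c = U^T v for the coefficients: c = (-3/14). The projection is proj_W(v) = U c.
Check: (v - proj_W(v)) · u_1 = 0  (should be 0).
Result: proj_W(v) = (-9/14, 3/7, 3/14).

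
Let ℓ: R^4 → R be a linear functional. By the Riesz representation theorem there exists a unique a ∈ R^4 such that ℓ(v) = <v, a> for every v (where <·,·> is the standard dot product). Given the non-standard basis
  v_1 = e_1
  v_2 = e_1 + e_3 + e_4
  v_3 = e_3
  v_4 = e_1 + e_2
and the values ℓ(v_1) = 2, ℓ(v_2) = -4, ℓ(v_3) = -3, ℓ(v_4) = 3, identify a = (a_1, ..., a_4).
a = (2, 1, -3, -3)

Write a = (a_1, ..., a_4) in the standard basis. For each basis vector v_i, ℓ(v_i) = <v_i, a> is a linear equation in the a_j's. Collect the n equations into a matrix system V a = ℓ, where row i of V is v_i (expressed in the standard basis). Since V is invertible (lower-triangular with 1s on the diagonal, up to permutation), solve by back-substitution:
  V =
[[1, 0, 0, 0],
 [1, 0, 1, 1],
 [0, 0, 1, 0],
 [1, 1, 0, 0]]
  V a = (2, -4, -3, 3)
Solving gives a = (2, 1, -3, -3).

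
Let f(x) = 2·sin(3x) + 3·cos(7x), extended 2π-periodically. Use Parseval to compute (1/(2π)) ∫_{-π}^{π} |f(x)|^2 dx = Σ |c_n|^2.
Σ |c_n|^2 = 13/2

Expand |f|^2 and use orthogonality of {sin(nx), cos(mx)} on [-π, π]:
  ∫_{-π}^{π} sin(nx)^2 dx = π, ∫ cos(mx)^2 dx = π, and cross terms integrate to 0.
So ∫_{-π}^{π} f(x)^2 dx = 2^2 · π + 3^2 · π = (4 + 9)π.
Divide by 2π: (4 + 9)/2 = 13/2.
By Parseval, this equals Σ |c_n|^2.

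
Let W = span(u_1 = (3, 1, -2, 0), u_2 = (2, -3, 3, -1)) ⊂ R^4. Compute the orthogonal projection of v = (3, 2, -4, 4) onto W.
proj_W(v) = (833/313, 890/313, -1279/313, 167/313)

Set up U = [u_1 | ... | u_2] ∈ R^(4×2). The projector onto W = col(U) is P = U (U^T U)^(-1) U^T.
Compute U^T U =
  [14, -3]
  [-3, 23],
and U^T v = (19, -16).
Solve U^T U · c = U^T v for the coefficients: c = (389/313, -167/313). The projection is proj_W(v) = U c.
Check: (v - proj_W(v)) · u_1 = 0  (should be 0).
Check: (v - proj_W(v)) · u_2 = 0  (should be 0).
Result: proj_W(v) = (833/313, 890/313, -1279/313, 167/313).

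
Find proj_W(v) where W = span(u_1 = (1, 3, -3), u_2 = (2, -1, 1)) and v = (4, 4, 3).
proj_W(v) = (4, 1/2, -1/2)

Set up U = [u_1 | ... | u_2] ∈ R^(3×2). The projector onto W = col(U) is P = U (U^T U)^(-1) U^T.
Compute U^T U =
  [19, -4]
  [-4, 6],
and U^T v = (7, 7).
Solve U^T U · c = U^T v for the coefficients: c = (5/7, 23/14). The projection is proj_W(v) = U c.
Check: (v - proj_W(v)) · u_1 = 0  (should be 0).
Check: (v - proj_W(v)) · u_2 = 0  (should be 0).
Result: proj_W(v) = (4, 1/2, -1/2).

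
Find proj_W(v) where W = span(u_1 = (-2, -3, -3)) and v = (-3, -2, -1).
proj_W(v) = (-15/11, -45/22, -45/22)

Set up U = [u_1 | ... | u_1] ∈ R^(3×1). The projector onto W = col(U) is P = U (U^T U)^(-1) U^T.
Compute U^T U =
  [22],
and U^T v = (15).
Solve U^T U · c = U^T v for the coefficients: c = (15/22). The projection is proj_W(v) = U c.
Check: (v - proj_W(v)) · u_1 = 0  (should be 0).
Result: proj_W(v) = (-15/11, -45/22, -45/22).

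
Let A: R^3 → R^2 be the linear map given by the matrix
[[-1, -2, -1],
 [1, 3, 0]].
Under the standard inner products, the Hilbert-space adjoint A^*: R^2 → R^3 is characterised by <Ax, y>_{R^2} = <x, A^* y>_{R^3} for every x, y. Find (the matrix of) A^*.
A^* = A^T =
[[-1, 1],
 [-2, 3],
 [-1, 0]]

For real matrices with standard dot products, the defining identity <Ax, y> = <x, A^* y> gives (Ax)^T y = x^T (A^*) y, i.e. x^T A^T y = x^T (A^*) y. Since this holds for all x, y, we must have A^* = A^T. Therefore
A^* =
[[-1, 1],
 [-2, 3],
 [-1, 0]].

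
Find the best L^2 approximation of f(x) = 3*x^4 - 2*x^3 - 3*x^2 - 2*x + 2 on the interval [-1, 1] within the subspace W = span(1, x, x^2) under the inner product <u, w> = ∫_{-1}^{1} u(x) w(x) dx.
g(x) = -3*x^2/7 - 16*x/5 + 61/35

The best approximation g ∈ W is the orthogonal projection of f onto W. Writing g = a_0 + a_1 x + a_2 x^2, the coefficients solve the normal equations G · a = b where
  G_{ij} = <φ_i, φ_j> and b_i = <f, φ_i>, with φ_0 = 1, φ_1 = x, φ_2 = x^2.
G =
  [2, 0, 2/3]
  [0, 2/3, 0]
  [2/3, 0, 2/5],
b = (16/5, -32/15, 104/105).
Solving gives a_0 = 61/35, a_1 = -16/5, a_2 = -3/7, so
  g(x) = -3*x^2/7 - 16*x/5 + 61/35.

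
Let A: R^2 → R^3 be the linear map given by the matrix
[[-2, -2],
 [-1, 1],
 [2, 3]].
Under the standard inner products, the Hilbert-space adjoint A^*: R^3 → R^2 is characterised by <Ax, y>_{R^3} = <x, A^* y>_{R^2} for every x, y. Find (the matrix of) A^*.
A^* = A^T =
[[-2, -1, 2],
 [-2, 1, 3]]

For real matrices with standard dot products, the defining identity <Ax, y> = <x, A^* y> gives (Ax)^T y = x^T (A^*) y, i.e. x^T A^T y = x^T (A^*) y. Since this holds for all x, y, we must have A^* = A^T. Therefore
A^* =
[[-2, -1, 2],
 [-2, 1, 3]].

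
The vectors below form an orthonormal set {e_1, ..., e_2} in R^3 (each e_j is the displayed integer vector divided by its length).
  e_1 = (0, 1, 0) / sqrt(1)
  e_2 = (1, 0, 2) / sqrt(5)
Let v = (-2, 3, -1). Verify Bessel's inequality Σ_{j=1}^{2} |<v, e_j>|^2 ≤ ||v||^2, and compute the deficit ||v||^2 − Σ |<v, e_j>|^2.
Σ |<v, e_j>|^2 = 61/5; ||v||^2 = 14; deficit = 9/5

Write each e_j = u_j / sqrt(<u_j, u_j>) where u_j is the displayed integer vector. Then <v, e_j> = <v, u_j> / sqrt(<u_j, u_j>), so |<v, e_j>|^2 = <v, u_j>^2 / <u_j, u_j>.
Coefficients: <v, e_1> = 3/sqrt(1), <v, e_2> = -4/sqrt(5).
Square and sum: Σ |<v, e_j>|^2 = 61/5.
Compute ||v||^2 = v·v = 14.
Deficit = 14 − 61/5 = 9/5 ≥ 0, confirming Bessel's inequality. (The deficit equals ||v − Σ <v,e_j> e_j||^2, the squared distance from v to span{e_j}.)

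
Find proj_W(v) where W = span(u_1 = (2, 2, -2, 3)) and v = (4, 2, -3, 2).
proj_W(v) = (16/7, 16/7, -16/7, 24/7)

Set up U = [u_1 | ... | u_1] ∈ R^(4×1). The projector onto W = col(U) is P = U (U^T U)^(-1) U^T.
Compute U^T U =
  [21],
and U^T v = (24).
Solve U^T U · c = U^T v for the coefficients: c = (8/7). The projection is proj_W(v) = U c.
Check: (v - proj_W(v)) · u_1 = 0  (should be 0).
Result: proj_W(v) = (16/7, 16/7, -16/7, 24/7).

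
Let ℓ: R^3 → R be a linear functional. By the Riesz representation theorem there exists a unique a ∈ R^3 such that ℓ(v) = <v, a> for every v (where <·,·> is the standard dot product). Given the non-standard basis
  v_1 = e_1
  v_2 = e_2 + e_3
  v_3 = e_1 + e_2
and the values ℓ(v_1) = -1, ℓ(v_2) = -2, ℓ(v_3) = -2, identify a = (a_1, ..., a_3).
a = (-1, -1, -1)

Write a = (a_1, ..., a_3) in the standard basis. For each basis vector v_i, ℓ(v_i) = <v_i, a> is a linear equation in the a_j's. Collect the n equations into a matrix system V a = ℓ, where row i of V is v_i (expressed in the standard basis). Since V is invertible (lower-triangular with 1s on the diagonal, up to permutation), solve by back-substitution:
  V =
[[1, 0, 0],
 [0, 1, 1],
 [1, 1, 0]]
  V a = (-1, -2, -2)
Solving gives a = (-1, -1, -1).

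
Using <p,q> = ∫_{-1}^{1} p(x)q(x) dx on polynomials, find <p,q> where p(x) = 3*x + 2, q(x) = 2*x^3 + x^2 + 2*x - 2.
<p,q> = -4/15

Expand the product: p(x)·q(x) = 6*x^4 + 7*x^3 + 8*x^2 - 2*x - 4.
∫_{-1}^{1} of each monomial x^k gives [2/(k+1) if k even, 0 if k odd]. Integrating term-by-term (or equivalently evaluating the antiderivative F(x) = 6*x^5/5 + 7*x^4/4 + 8*x^3/3 - x^2 - 4*x at the endpoints):
  F(1) − F(−1) = 37/60 − (53/60) = -4/15.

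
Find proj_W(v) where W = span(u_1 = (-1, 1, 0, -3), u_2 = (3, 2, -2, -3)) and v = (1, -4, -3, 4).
proj_W(v) = (133/74, -54/37, -5/37, 339/74)

Set up U = [u_1 | ... | u_2] ∈ R^(4×2). The projector onto W = col(U) is P = U (U^T U)^(-1) U^T.
Compute U^T U =
  [11, 8]
  [8, 26],
and U^T v = (-17, -11).
Solve U^T U · c = U^T v for the coefficients: c = (-59/37, 5/74). The projection is proj_W(v) = U c.
Check: (v - proj_W(v)) · u_1 = 0  (should be 0).
Check: (v - proj_W(v)) · u_2 = 0  (should be 0).
Result: proj_W(v) = (133/74, -54/37, -5/37, 339/74).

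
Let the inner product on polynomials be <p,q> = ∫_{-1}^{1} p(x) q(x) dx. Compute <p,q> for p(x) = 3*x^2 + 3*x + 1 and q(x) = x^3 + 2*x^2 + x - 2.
<p,q> = -16/15

Expand the product: p(x)·q(x) = 3*x^5 + 9*x^4 + 10*x^3 - x^2 - 5*x - 2.
∫_{-1}^{1} of each monomial x^k gives [2/(k+1) if k even, 0 if k odd]. Integrating term-by-term (or equivalently evaluating the antiderivative F(x) = x^6/2 + 9*x^5/5 + 5*x^4/2 - x^3/3 - 5*x^2/2 - 2*x at the endpoints):
  F(1) − F(−1) = -1/30 − (31/30) = -16/15.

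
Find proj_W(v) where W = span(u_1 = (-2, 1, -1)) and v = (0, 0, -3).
proj_W(v) = (-1, 1/2, -1/2)

Set up U = [u_1 | ... | u_1] ∈ R^(3×1). The projector onto W = col(U) is P = U (U^T U)^(-1) U^T.
Compute U^T U =
  [6],
and U^T v = (3).
Solve U^T U · c = U^T v for the coefficients: c = (1/2). The projection is proj_W(v) = U c.
Check: (v - proj_W(v)) · u_1 = 0  (should be 0).
Result: proj_W(v) = (-1, 1/2, -1/2).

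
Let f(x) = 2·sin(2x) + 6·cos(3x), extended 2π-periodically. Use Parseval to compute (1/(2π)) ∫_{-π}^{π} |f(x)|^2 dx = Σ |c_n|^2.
Σ |c_n|^2 = 20

Expand |f|^2 and use orthogonality of {sin(nx), cos(mx)} on [-π, π]:
  ∫_{-π}^{π} sin(nx)^2 dx = π, ∫ cos(mx)^2 dx = π, and cross terms integrate to 0.
So ∫_{-π}^{π} f(x)^2 dx = 2^2 · π + 6^2 · π = (4 + 36)π.
Divide by 2π: (4 + 36)/2 = 20.
By Parseval, this equals Σ |c_n|^2.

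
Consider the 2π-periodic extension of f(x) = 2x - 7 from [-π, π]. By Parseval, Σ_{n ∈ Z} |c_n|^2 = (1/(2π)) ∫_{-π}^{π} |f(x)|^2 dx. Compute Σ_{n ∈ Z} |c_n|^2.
Σ |c_n|^2 = 4π^2/3 + 49

Expand and integrate term by term over [-π, π]:
  ∫ (2x)^2 dx = 4·(2π^3/3); ∫ 2·2·(-7)·x dx = 0 (odd integrand); ∫ (-7)^2 dx = 49·2π.
So (1/(2π)) ∫_{-π}^{π} (2x - 7)^2 dx = 4π^2/3 + 49 = 4π^2/3 + 49.
Parseval ⇒ Σ |c_n|^2 = 4π^2/3 + 49.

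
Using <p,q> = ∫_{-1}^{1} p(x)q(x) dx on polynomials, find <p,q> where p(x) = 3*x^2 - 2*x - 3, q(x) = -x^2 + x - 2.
<p,q> = 112/15

Expand the product: p(x)·q(x) = -3*x^4 + 5*x^3 - 5*x^2 + x + 6.
∫_{-1}^{1} of each monomial x^k gives [2/(k+1) if k even, 0 if k odd]. Integrating term-by-term (or equivalently evaluating the antiderivative F(x) = -3*x^5/5 + 5*x^4/4 - 5*x^3/3 + x^2/2 + 6*x at the endpoints):
  F(1) − F(−1) = 329/60 − (-119/60) = 112/15.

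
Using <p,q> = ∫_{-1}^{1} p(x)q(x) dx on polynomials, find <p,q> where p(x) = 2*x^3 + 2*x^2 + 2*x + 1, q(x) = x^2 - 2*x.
<p,q> = -14/5

Expand the product: p(x)·q(x) = 2*x^5 - 2*x^4 - 2*x^3 - 3*x^2 - 2*x.
∫_{-1}^{1} of each monomial x^k gives [2/(k+1) if k even, 0 if k odd]. Integrating term-by-term (or equivalently evaluating the antiderivative F(x) = x^6/3 - 2*x^5/5 - x^4/2 - x^3 - x^2 at the endpoints):
  F(1) − F(−1) = -77/30 − (7/30) = -14/5.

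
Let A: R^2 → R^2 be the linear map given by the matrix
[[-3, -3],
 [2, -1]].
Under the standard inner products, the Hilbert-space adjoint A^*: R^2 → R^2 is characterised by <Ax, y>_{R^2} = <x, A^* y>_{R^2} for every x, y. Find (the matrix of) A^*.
A^* = A^T =
[[-3, 2],
 [-3, -1]]

For real matrices with standard dot products, the defining identity <Ax, y> = <x, A^* y> gives (Ax)^T y = x^T (A^*) y, i.e. x^T A^T y = x^T (A^*) y. Since this holds for all x, y, we must have A^* = A^T. Therefore
A^* =
[[-3, 2],
 [-3, -1]].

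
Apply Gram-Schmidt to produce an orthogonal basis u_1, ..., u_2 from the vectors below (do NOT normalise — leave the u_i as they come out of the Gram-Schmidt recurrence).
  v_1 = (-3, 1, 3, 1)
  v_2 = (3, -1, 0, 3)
Orthogonal basis:
  u_1 = (-3, 1, 3, 1)
  u_2 = (39/20, -13/20, 21/20, 67/20)

Apply the Gram-Schmidt recurrence
  u_1 = v_1
  u_i = v_i − Σ_{j<i} ((v_i · u_j) / (u_j · u_j)) · u_j.

Step by step this gives:
  u_1 = (-3, 1, 3, 1)
  u_2 = (39/20, -13/20, 21/20, 67/20)

Orthogonality check:
  u_2 · u_1 = 0 (should be 0)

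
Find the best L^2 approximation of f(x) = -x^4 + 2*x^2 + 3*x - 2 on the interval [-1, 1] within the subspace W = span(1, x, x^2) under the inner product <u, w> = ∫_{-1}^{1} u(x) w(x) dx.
g(x) = 8*x^2/7 + 3*x - 67/35

The best approximation g ∈ W is the orthogonal projection of f onto W. Writing g = a_0 + a_1 x + a_2 x^2, the coefficients solve the normal equations G · a = b where
  G_{ij} = <φ_i, φ_j> and b_i = <f, φ_i>, with φ_0 = 1, φ_1 = x, φ_2 = x^2.
G =
  [2, 0, 2/3]
  [0, 2/3, 0]
  [2/3, 0, 2/5],
b = (-46/15, 2, -86/105).
Solving gives a_0 = -67/35, a_1 = 3, a_2 = 8/7, so
  g(x) = 8*x^2/7 + 3*x - 67/35.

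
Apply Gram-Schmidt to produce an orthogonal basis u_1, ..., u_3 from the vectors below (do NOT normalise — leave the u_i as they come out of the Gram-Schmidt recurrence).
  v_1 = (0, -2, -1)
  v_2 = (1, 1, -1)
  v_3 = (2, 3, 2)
Orthogonal basis:
  u_1 = (0, -2, -1)
  u_2 = (1, 3/5, -6/5)
  u_3 = (3/2, -1/2, 1)

Apply the Gram-Schmidt recurrence
  u_1 = v_1
  u_i = v_i − Σ_{j<i} ((v_i · u_j) / (u_j · u_j)) · u_j.

Step by step this gives:
  u_1 = (0, -2, -1)
  u_2 = (1, 3/5, -6/5)
  u_3 = (3/2, -1/2, 1)

Orthogonality check:
  u_2 · u_1 = 0 (should be 0)
  u_3 · u_1 = 0 (should be 0)
  u_3 · u_2 = 0 (should be 0)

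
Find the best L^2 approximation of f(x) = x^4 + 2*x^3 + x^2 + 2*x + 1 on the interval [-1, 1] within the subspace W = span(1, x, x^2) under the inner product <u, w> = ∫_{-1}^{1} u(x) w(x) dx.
g(x) = 13*x^2/7 + 16*x/5 + 32/35

The best approximation g ∈ W is the orthogonal projection of f onto W. Writing g = a_0 + a_1 x + a_2 x^2, the coefficients solve the normal equations G · a = b where
  G_{ij} = <φ_i, φ_j> and b_i = <f, φ_i>, with φ_0 = 1, φ_1 = x, φ_2 = x^2.
G =
  [2, 0, 2/3]
  [0, 2/3, 0]
  [2/3, 0, 2/5],
b = (46/15, 32/15, 142/105).
Solving gives a_0 = 32/35, a_1 = 16/5, a_2 = 13/7, so
  g(x) = 13*x^2/7 + 16*x/5 + 32/35.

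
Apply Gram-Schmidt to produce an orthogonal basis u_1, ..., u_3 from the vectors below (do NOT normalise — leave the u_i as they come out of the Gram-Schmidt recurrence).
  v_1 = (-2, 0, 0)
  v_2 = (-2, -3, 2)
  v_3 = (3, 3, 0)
Orthogonal basis:
  u_1 = (-2, 0, 0)
  u_2 = (0, -3, 2)
  u_3 = (0, 12/13, 18/13)

Apply the Gram-Schmidt recurrence
  u_1 = v_1
  u_i = v_i − Σ_{j<i} ((v_i · u_j) / (u_j · u_j)) · u_j.

Step by step this gives:
  u_1 = (-2, 0, 0)
  u_2 = (0, -3, 2)
  u_3 = (0, 12/13, 18/13)

Orthogonality check:
  u_2 · u_1 = 0 (should be 0)
  u_3 · u_1 = 0 (should be 0)
  u_3 · u_2 = 0 (should be 0)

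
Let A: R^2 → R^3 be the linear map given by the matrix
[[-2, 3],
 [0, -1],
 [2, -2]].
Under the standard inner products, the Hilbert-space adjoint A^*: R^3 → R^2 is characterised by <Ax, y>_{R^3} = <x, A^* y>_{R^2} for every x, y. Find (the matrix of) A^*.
A^* = A^T =
[[-2, 0, 2],
 [3, -1, -2]]

For real matrices with standard dot products, the defining identity <Ax, y> = <x, A^* y> gives (Ax)^T y = x^T (A^*) y, i.e. x^T A^T y = x^T (A^*) y. Since this holds for all x, y, we must have A^* = A^T. Therefore
A^* =
[[-2, 0, 2],
 [3, -1, -2]].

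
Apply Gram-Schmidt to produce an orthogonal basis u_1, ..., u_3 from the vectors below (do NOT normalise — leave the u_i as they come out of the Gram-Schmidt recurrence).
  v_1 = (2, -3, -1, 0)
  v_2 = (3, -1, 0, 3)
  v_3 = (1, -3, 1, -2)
Orthogonal basis:
  u_1 = (2, -3, -1, 0)
  u_2 = (12/7, 13/14, 9/14, 3)
  u_3 = (15/37, -15/37, 75/37, -20/37)

Apply the Gram-Schmidt recurrence
  u_1 = v_1
  u_i = v_i − Σ_{j<i} ((v_i · u_j) / (u_j · u_j)) · u_j.

Step by step this gives:
  u_1 = (2, -3, -1, 0)
  u_2 = (12/7, 13/14, 9/14, 3)
  u_3 = (15/37, -15/37, 75/37, -20/37)

Orthogonality check:
  u_2 · u_1 = 0 (should be 0)
  u_3 · u_1 = 0 (should be 0)
  u_3 · u_2 = 0 (should be 0)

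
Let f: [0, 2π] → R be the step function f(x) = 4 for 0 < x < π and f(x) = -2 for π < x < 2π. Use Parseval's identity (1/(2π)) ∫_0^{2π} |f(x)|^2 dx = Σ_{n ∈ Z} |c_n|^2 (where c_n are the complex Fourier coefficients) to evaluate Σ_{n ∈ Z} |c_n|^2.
Σ |c_n|^2 = 10

Parseval equates the L^2 energy of f (normalised by 1/(2π)) with the ℓ^2 sum of its Fourier coefficients: (1/(2π)) ∫_0^{2π} |f|^2 = Σ |c_n|^2.
Compute the left side: (1/(2π)) [∫_0^π 4^2 dx + ∫_π^{2π} (-2)^2 dx] = (1/(2π)) · (16π + 4π) = (16 + 4)/2 = 10.
So Σ_{n ∈ Z} |c_n|^2 = 10.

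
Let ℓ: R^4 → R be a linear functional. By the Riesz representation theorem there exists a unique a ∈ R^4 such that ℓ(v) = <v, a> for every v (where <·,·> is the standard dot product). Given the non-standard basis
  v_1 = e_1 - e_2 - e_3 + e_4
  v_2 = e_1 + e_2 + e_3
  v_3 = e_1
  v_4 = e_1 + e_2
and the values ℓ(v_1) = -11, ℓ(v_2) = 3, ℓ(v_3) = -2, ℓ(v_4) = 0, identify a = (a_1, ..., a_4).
a = (-2, 2, 3, -4)

Write a = (a_1, ..., a_4) in the standard basis. For each basis vector v_i, ℓ(v_i) = <v_i, a> is a linear equation in the a_j's. Collect the n equations into a matrix system V a = ℓ, where row i of V is v_i (expressed in the standard basis). Since V is invertible (lower-triangular with 1s on the diagonal, up to permutation), solve by back-substitution:
  V =
[[1, -1, -1, 1],
 [1, 1, 1, 0],
 [1, 0, 0, 0],
 [1, 1, 0, 0]]
  V a = (-11, 3, -2, 0)
Solving gives a = (-2, 2, 3, -4).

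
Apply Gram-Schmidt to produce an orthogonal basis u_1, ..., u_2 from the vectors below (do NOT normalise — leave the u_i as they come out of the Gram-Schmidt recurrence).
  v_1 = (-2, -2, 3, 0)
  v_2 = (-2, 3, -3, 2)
Orthogonal basis:
  u_1 = (-2, -2, 3, 0)
  u_2 = (-56/17, 29/17, -18/17, 2)

Apply the Gram-Schmidt recurrence
  u_1 = v_1
  u_i = v_i − Σ_{j<i} ((v_i · u_j) / (u_j · u_j)) · u_j.

Step by step this gives:
  u_1 = (-2, -2, 3, 0)
  u_2 = (-56/17, 29/17, -18/17, 2)

Orthogonality check:
  u_2 · u_1 = 0 (should be 0)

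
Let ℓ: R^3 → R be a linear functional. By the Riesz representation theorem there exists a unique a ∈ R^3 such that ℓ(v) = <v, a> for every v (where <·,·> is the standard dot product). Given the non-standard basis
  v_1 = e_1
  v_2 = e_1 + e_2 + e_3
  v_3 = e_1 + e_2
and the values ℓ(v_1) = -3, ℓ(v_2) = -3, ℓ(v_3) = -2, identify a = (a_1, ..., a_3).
a = (-3, 1, -1)

Write a = (a_1, ..., a_3) in the standard basis. For each basis vector v_i, ℓ(v_i) = <v_i, a> is a linear equation in the a_j's. Collect the n equations into a matrix system V a = ℓ, where row i of V is v_i (expressed in the standard basis). Since V is invertible (lower-triangular with 1s on the diagonal, up to permutation), solve by back-substitution:
  V =
[[1, 0, 0],
 [1, 1, 1],
 [1, 1, 0]]
  V a = (-3, -3, -2)
Solving gives a = (-3, 1, -1).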